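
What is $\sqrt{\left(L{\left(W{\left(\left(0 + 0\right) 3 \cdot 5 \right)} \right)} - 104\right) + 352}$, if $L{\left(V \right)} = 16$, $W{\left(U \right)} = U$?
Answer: $2 \sqrt{66} \approx 16.248$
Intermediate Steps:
$\sqrt{\left(L{\left(W{\left(\left(0 + 0\right) 3 \cdot 5 \right)} \right)} - 104\right) + 352} = \sqrt{\left(16 - 104\right) + 352} = \sqrt{-88 + 352} = \sqrt{264} = 2 \sqrt{66}$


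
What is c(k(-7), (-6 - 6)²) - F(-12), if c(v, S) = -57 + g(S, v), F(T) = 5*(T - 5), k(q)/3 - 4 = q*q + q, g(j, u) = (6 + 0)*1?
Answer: 34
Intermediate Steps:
g(j, u) = 6 (g(j, u) = 6*1 = 6)
k(q) = 12 + 3*q + 3*q² (k(q) = 12 + 3*(q*q + q) = 12 + 3*(q² + q) = 12 + 3*(q + q²) = 12 + (3*q + 3*q²) = 12 + 3*q + 3*q²)
F(T) = -25 + 5*T (F(T) = 5*(-5 + T) = -25 + 5*T)
c(v, S) = -51 (c(v, S) = -57 + 6 = -51)
c(k(-7), (-6 - 6)²) - F(-12) = -51 - (-25 + 5*(-12)) = -51 - (-25 - 60) = -51 - 1*(-85) = -51 + 85 = 34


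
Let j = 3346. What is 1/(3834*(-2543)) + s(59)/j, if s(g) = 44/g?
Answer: 214398257/962379628434 ≈ 0.00022278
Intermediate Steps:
1/(3834*(-2543)) + s(59)/j = 1/(3834*(-2543)) + (44/59)/3346 = (1/3834)*(-1/2543) + (44*(1/59))*(1/3346) = -1/9749862 + (44/59)*(1/3346) = -1/9749862 + 22/98707 = 214398257/962379628434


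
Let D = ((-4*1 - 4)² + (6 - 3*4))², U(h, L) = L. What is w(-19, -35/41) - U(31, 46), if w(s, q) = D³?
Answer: 38068692498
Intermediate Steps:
D = 3364 (D = ((-4 - 4)² + (6 - 12))² = ((-8)² - 6)² = (64 - 6)² = 58² = 3364)
w(s, q) = 38068692544 (w(s, q) = 3364³ = 38068692544)
w(-19, -35/41) - U(31, 46) = 38068692544 - 1*46 = 38068692544 - 46 = 38068692498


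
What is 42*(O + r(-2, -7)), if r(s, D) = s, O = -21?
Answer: -966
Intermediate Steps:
42*(O + r(-2, -7)) = 42*(-21 - 2) = 42*(-23) = -966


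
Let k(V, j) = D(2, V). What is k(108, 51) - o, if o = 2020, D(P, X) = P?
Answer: -2018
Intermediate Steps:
k(V, j) = 2
k(108, 51) - o = 2 - 1*2020 = 2 - 2020 = -2018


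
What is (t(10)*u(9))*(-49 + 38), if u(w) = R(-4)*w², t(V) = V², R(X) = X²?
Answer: -1425600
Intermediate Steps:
u(w) = 16*w² (u(w) = (-4)²*w² = 16*w²)
(t(10)*u(9))*(-49 + 38) = (10²*(16*9²))*(-49 + 38) = (100*(16*81))*(-11) = (100*1296)*(-11) = 129600*(-11) = -1425600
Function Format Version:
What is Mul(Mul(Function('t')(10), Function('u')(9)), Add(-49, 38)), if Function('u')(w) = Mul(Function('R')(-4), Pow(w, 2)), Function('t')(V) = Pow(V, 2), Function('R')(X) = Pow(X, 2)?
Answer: -1425600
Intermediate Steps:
Function('u')(w) = Mul(16, Pow(w, 2)) (Function('u')(w) = Mul(Pow(-4, 2), Pow(w, 2)) = Mul(16, Pow(w, 2)))
Mul(Mul(Function('t')(10), Function('u')(9)), Add(-49, 38)) = Mul(Mul(Pow(10, 2), Mul(16, Pow(9, 2))), Add(-49, 38)) = Mul(Mul(100, Mul(16, 81)), -11) = Mul(Mul(100, 1296), -11) = Mul(129600, -11) = -1425600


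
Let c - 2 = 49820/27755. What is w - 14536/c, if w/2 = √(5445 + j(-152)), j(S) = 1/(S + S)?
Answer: -40344668/10533 + √31450301/38 ≈ -3682.7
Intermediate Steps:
j(S) = 1/(2*S)
c = 21066/5551 (c = 2 + 49820/27755 = 2 + 49820*(1/27755) = 2 + 9964/5551 = 21066/5551 ≈ 3.7950)
w = √31450301/38 (w = 2*√(5445 + (½)/(-152)) = 2*√(5445 + (½)*(-1/152)) = 2*√(5445 - 1/304) = 2*√(1655279/304) = 2*(√31450301/76) = √31450301/38 ≈ 147.58)
w - 14536/c = √31450301/38 - 14536/21066/5551 = √31450301/38 - 14536*5551/21066 = √31450301/38 - 40344668/10533 = -40344668/10533 + √31450301/38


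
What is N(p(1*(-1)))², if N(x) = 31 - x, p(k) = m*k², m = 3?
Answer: 784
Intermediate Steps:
p(k) = 3*k²
N(p(1*(-1)))² = (31 - 3*(1*(-1))²)² = (31 - 3*(-1)²)² = (31 - 3)² = 28² = 784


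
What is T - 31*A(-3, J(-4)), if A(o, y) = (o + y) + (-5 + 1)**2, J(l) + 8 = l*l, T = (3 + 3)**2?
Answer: -615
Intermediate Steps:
T = 36 (T = 6**2 = 36)
J(l) = -8 + l**2 (J(l) = -8 + l*l = -8 + l**2)
A(o, y) = 16 + o + y (A(o, y) = (o + y) + (-4)**2 = (o + y) + 16 = 16 + o + y)
T - 31*A(-3, J(-4)) = 36 - 31*(16 - 3 + (-8 + (-4)**2)) = 36 - 31*(16 - 3 + (-8 + 16)) = 36 - 31*(16 - 3 + 8) = 36 - 31*21 = 36 - 651 = -615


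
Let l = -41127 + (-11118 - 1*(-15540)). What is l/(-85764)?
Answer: 12235/28588 ≈ 0.42798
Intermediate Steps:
l = -36705 (l = -41127 + (-11118 + 15540) = -41127 + 4422 = -36705)
l/(-85764) = -36705/(-85764) = -36705*(-1/85764) = 12235/28588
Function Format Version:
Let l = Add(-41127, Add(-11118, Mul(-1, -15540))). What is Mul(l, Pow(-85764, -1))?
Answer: Rational(12235, 28588) ≈ 0.42798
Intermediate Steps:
l = -36705 (l = Add(-41127, Add(-11118, 15540)) = Add(-41127, 4422) = -36705)
Mul(l, Pow(-85764, -1)) = Mul(-36705, Pow(-85764, -1)) = Mul(-36705, Rational(-1, 85764)) = Rational(12235, 28588)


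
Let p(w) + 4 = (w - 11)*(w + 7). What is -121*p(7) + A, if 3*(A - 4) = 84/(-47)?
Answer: 341380/47 ≈ 7263.4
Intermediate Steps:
A = 160/47 (A = 4 + (84/(-47))/3 = 4 + (84*(-1/47))/3 = 4 + (⅓)*(-84/47) = 4 - 28/47 = 160/47 ≈ 3.4043)
p(w) = -4 + (-11 + w)*(7 + w) (p(w) = -4 + (w - 11)*(w + 7) = -4 + (-11 + w)*(7 + w))
-121*p(7) + A = -121*(-81 + 7² - 4*7) + 160/47 = -121*(-81 + 49 - 28) + 160/47 = -121*(-60) + 160/47 = 7260 + 160/47 = 341380/47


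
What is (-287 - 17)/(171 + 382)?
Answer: -304/553 ≈ -0.54973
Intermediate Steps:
(-287 - 17)/(171 + 382) = -304/553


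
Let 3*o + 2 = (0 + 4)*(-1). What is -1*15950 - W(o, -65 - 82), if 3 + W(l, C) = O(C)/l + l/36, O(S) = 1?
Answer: -143518/9 ≈ -15946.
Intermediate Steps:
o = -2 (o = -2/3 + ((0 + 4)*(-1))/3 = -2/3 + (4*(-1))/3 = -2/3 + (1/3)*(-4) = -2/3 - 4/3 = -2)
W(l, C) = -3 + 1/l + l/36 (W(l, C) = -3 + (1/l + l/36) = -3 + 1/l + l/36)
-1*15950 - W(o, -65 - 82) = -1*15950 - (-3 + 1/(-2) + (1/36)*(-2)) = -15950 - (-3 - 1/2 - 1/18) = -15950 - 1*(-32/9) = -15950 + 32/9 = -143518/9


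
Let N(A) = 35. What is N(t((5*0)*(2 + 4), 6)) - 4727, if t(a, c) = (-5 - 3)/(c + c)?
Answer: -4692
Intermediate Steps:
t(a, c) = -4/c (t(a, c) = -8*1/(2*c) = -4/c)
N(t((5*0)*(2 + 4), 6)) - 4727 = 35 - 4727 = -4692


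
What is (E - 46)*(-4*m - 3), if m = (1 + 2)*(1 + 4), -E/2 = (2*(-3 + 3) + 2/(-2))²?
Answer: 3024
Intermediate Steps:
E = -2 (E = -2*(2*(-3 + 3) + 2/(-2))² = -2*(2*0 + 2*(-½))² = -2*(0 - 1)² = -2*(-1)² = -2*1 = -2)
m = 15 (m = 3*5 = 15)
(E - 46)*(-4*m - 3) = (-2 - 46)*(-4*15 - 3) = -48*(-60 - 3) = -48*(-63) = 3024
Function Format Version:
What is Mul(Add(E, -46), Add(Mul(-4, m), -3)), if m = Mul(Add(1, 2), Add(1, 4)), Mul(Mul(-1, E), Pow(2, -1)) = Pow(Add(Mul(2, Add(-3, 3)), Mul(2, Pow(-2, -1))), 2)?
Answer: 3024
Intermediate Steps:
E = -2 (E = Mul(-2, Pow(Add(Mul(2, Add(-3, 3)), Mul(2, Pow(-2, -1))), 2)) = Mul(-2, Pow(Add(Mul(2, 0), Mul(2, Rational(-1, 2))), 2)) = Mul(-2, Pow(Add(0, -1), 2)) = Mul(-2, Pow(-1, 2)) = Mul(-2, 1) = -2)
m = 15 (m = Mul(3, 5) = 15)
Mul(Add(E, -46), Add(Mul(-4, m), -3)) = Mul(Add(-2, -46), Add(Mul(-4, 15), -3)) = Mul(-48, Add(-60, -3)) = Mul(-48, -63) = 3024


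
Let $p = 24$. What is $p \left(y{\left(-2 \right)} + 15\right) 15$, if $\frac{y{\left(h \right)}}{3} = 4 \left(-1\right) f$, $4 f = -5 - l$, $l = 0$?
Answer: $10800$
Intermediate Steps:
$f = - \frac{5}{4}$ ($f = \frac{-5 - 0}{4} = \frac{-5 + 0}{4} = \frac{1}{4} \left(-5\right) = - \frac{5}{4} \approx -1.25$)
$y{\left(h \right)} = 15$ ($y{\left(h \right)} = 3 \cdot 4 \left(-1\right) \left(- \frac{5}{4}\right) = 3 \left(\left(-4\right) \left(- \frac{5}{4}\right)\right) = 3 \cdot 5 = 15$)
$p \left(y{\left(-2 \right)} + 15\right) 15 = 24 \left(15 + 15\right) 15 = 24 \cdot 30 \cdot 15 = 720 \cdot 15 = 10800$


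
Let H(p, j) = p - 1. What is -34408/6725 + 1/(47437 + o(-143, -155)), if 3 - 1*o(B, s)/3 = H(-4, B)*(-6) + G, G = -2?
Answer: -1629624971/318509450 ≈ -5.1164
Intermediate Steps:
H(p, j) = -1 + p
o(B, s) = -75 (o(B, s) = 9 - 3*((-1 - 4)*(-6) - 2) = 9 - 3*(-5*(-6) - 2) = 9 - 3*(30 - 2) = 9 - 3*28 = 9 - 84 = -75)
-34408/6725 + 1/(47437 + o(-143, -155)) = -34408/6725 + 1/(47437 - 75) = -34408*1/6725 + 1/47362 = -34408/6725 + 1/47362 = -1629624971/318509450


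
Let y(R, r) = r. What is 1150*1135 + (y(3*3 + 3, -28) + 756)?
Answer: 1305978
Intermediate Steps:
1150*1135 + (y(3*3 + 3, -28) + 756) = 1150*1135 + (-28 + 756) = 1305250 + 728 = 1305978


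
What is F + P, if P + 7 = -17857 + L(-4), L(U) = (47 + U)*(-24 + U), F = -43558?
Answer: -62626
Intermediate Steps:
L(U) = (-24 + U)*(47 + U)
P = -19068 (P = -7 + (-17857 + (-1128 + (-4)**2 + 23*(-4))) = -7 + (-17857 + (-1128 + 16 - 92)) = -7 + (-17857 - 1204) = -7 - 19061 = -19068)
F + P = -43558 - 19068 = -62626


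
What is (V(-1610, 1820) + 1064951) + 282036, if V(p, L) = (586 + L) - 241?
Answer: 1349152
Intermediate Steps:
V(p, L) = 345 + L
(V(-1610, 1820) + 1064951) + 282036 = ((345 + 1820) + 1064951) + 282036 = (2165 + 1064951) + 282036 = 1067116 + 282036 = 1349152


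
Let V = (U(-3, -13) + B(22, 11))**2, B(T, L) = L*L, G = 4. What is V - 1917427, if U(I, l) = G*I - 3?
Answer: -1906191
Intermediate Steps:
B(T, L) = L**2
U(I, l) = -3 + 4*I (U(I, l) = 4*I - 3 = -3 + 4*I)
V = 11236 (V = ((-3 + 4*(-3)) + 11**2)**2 = ((-3 - 12) + 121)**2 = (-15 + 121)**2 = 106**2 = 11236)
V - 1917427 = 11236 - 1917427 = -1906191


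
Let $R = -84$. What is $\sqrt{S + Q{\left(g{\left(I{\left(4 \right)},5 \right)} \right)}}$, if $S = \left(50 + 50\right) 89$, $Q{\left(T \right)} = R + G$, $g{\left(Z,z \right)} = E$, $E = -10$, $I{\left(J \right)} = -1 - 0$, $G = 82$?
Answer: $\sqrt{8898} \approx 94.329$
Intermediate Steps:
$I{\left(J \right)} = -1$ ($I{\left(J \right)} = -1 + 0 = -1$)
$g{\left(Z,z \right)} = -10$
$Q{\left(T \right)} = -2$ ($Q{\left(T \right)} = -84 + 82 = -2$)
$S = 8900$ ($S = 100 \cdot 89 = 8900$)
$\sqrt{S + Q{\left(g{\left(I{\left(4 \right)},5 \right)} \right)}} = \sqrt{8900 - 2} = \sqrt{8898}$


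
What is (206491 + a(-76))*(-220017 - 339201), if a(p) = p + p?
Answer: -115388482902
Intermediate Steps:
a(p) = 2*p
(206491 + a(-76))*(-220017 - 339201) = (206491 + 2*(-76))*(-220017 - 339201) = (206491 - 152)*(-559218) = 206339*(-559218) = -115388482902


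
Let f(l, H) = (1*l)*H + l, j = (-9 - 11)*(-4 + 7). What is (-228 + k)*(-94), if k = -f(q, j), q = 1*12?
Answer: -45120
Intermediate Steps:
j = -60 (j = -20*3 = -60)
q = 12
f(l, H) = l + H*l (f(l, H) = l*H + l = H*l + l = l + H*l)
k = 708 (k = -12*(1 - 60) = -12*(-59) = -1*(-708) = 708)
(-228 + k)*(-94) = (-228 + 708)*(-94) = 480*(-94) = -45120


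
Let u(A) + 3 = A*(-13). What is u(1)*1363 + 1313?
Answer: -20495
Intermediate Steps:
u(A) = -3 - 13*A (u(A) = -3 + A*(-13) = -3 - 13*A)
u(1)*1363 + 1313 = (-3 - 13*1)*1363 + 1313 = (-3 - 13)*1363 + 1313 = -16*1363 + 1313 = -21808 + 1313 = -20495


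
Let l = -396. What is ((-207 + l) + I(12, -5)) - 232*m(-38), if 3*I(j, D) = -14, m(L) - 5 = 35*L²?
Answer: -35181143/3 ≈ -1.1727e+7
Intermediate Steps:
m(L) = 5 + 35*L²
I(j, D) = -14/3 (I(j, D) = (⅓)*(-14) = -14/3)
((-207 + l) + I(12, -5)) - 232*m(-38) = ((-207 - 396) - 14/3) - 232*(5 + 35*(-38)²) = (-603 - 14/3) - 232*(5 + 35*1444) = -1823/3 - 232*(5 + 50540) = -1823/3 - 232*50545 = -1823/3 - 11726440 = -35181143/3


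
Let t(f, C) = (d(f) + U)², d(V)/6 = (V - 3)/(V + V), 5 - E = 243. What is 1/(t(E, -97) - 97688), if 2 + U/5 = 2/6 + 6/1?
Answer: -509796/49489817327 ≈ -1.0301e-5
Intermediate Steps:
E = -238 (E = 5 - 1*243 = 5 - 243 = -238)
U = 65/3 (U = -10 + 5*(2/6 + 6/1) = -10 + 5*(2*(⅙) + 6*1) = -10 + 5*(⅓ + 6) = -10 + 5*(19/3) = -10 + 95/3 = 65/3 ≈ 21.667)
d(V) = 3*(-3 + V)/V (d(V) = 6*((V - 3)/(V + V)) = 6*((-3 + V)/((2*V))) = 6*((-3 + V)*(1/(2*V))) = 6*((-3 + V)/(2*V)) = 3*(-3 + V)/V)
t(f, C) = (74/3 - 9/f)² (t(f, C) = ((3 - 9/f) + 65/3)² = (74/3 - 9/f)²)
1/(t(E, -97) - 97688) = 1/((⅑)*(-27 + 74*(-238))²/(-238)² - 97688) = 1/((⅑)*(1/56644)*(-27 - 17612)² - 97688) = 1/((⅑)*(1/56644)*(-17639)² - 97688) = 1/((⅑)*(1/56644)*311134321 - 97688) = 1/(311134321/509796 - 97688) = 1/(-49489817327/509796) = -509796/49489817327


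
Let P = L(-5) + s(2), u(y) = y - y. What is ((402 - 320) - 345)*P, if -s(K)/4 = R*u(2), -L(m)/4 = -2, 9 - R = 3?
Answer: -2104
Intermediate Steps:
u(y) = 0
R = 6 (R = 9 - 1*3 = 9 - 3 = 6)
L(m) = 8 (L(m) = -4*(-2) = 8)
s(K) = 0 (s(K) = -24*0 = -4*0 = 0)
P = 8 (P = 8 + 0 = 8)
((402 - 320) - 345)*P = ((402 - 320) - 345)*8 = (82 - 345)*8 = -263*8 = -2104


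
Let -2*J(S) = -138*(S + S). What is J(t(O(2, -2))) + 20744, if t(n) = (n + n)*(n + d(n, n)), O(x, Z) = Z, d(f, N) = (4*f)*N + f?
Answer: 14120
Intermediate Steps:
d(f, N) = f + 4*N*f (d(f, N) = 4*N*f + f = f + 4*N*f)
t(n) = 2*n*(n + n*(1 + 4*n)) (t(n) = (n + n)*(n + n*(1 + 4*n)) = (2*n)*(n + n*(1 + 4*n)) = 2*n*(n + n*(1 + 4*n)))
J(S) = 138*S (J(S) = -(-69)*(S + S) = -(-69)*2*S = -(-138)*S = 138*S)
J(t(O(2, -2))) + 20744 = 138*((-2)**2*(4 + 8*(-2))) + 20744 = 138*(4*(4 - 16)) + 20744 = 138*(4*(-12)) + 20744 = 138*(-48) + 20744 = -6624 + 20744 = 14120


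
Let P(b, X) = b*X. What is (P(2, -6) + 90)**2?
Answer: 6084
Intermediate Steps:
P(b, X) = X*b
(P(2, -6) + 90)**2 = (-6*2 + 90)**2 = (-12 + 90)**2 = 78**2 = 6084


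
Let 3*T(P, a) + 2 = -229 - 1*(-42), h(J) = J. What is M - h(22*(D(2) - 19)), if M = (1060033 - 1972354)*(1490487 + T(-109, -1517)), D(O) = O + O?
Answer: -1359745113774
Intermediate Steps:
D(O) = 2*O
T(P, a) = -63 (T(P, a) = -2/3 + (-229 - 1*(-42))/3 = -2/3 + (-229 + 42)/3 = -2/3 + (1/3)*(-187) = -2/3 - 187/3 = -63)
M = -1359745114104 (M = (1060033 - 1972354)*(1490487 - 63) = -912321*1490424 = -1359745114104)
M - h(22*(D(2) - 19)) = -1359745114104 - 22*(2*2 - 19) = -1359745114104 - 22*(4 - 19) = -1359745114104 - 22*(-15) = -1359745114104 - 1*(-330) = -1359745114104 + 330 = -1359745113774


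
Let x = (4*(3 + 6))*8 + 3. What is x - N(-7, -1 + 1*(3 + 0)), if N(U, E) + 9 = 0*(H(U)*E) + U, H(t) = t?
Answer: 307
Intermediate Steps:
x = 291 (x = (4*9)*8 + 3 = 36*8 + 3 = 288 + 3 = 291)
N(U, E) = -9 + U (N(U, E) = -9 + (0*(U*E) + U) = -9 + (0*(E*U) + U) = -9 + (0 + U) = -9 + U)
x - N(-7, -1 + 1*(3 + 0)) = 291 - (-9 - 7) = 291 - 1*(-16) = 291 + 16 = 307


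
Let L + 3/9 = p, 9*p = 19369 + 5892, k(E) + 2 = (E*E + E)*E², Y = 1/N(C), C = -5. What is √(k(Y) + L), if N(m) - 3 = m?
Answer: √403831/12 ≈ 52.956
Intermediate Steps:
N(m) = 3 + m
Y = -½ (Y = 1/(3 - 5) = 1/(-2) = -½ ≈ -0.50000)
k(E) = -2 + E²*(E + E²) (k(E) = -2 + (E*E + E)*E² = -2 + (E² + E)*E² = -2 + (E + E²)*E² = -2 + E²*(E + E²))
p = 25261/9 (p = (19369 + 5892)/9 = (⅑)*25261 = 25261/9 ≈ 2806.8)
L = 25258/9 (L = -⅓ + 25261/9 = 25258/9 ≈ 2806.4)
√(k(Y) + L) = √((-2 + (-½)³ + (-½)⁴) + 25258/9) = √((-2 - ⅛ + 1/16) + 25258/9) = √(-33/16 + 25258/9) = √(403831/144) = √403831/12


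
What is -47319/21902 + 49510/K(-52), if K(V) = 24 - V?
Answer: 135096472/208069 ≈ 649.29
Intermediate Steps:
-47319/21902 + 49510/K(-52) = -47319/21902 + 49510/(24 - 1*(-52)) = -47319*1/21902 + 49510/(24 + 52) = -47319/21902 + 49510/76 = -47319/21902 + 49510*(1/76) = -47319/21902 + 24755/38 = 135096472/208069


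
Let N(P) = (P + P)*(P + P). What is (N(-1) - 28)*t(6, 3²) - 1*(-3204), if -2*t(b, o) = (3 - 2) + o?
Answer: 3324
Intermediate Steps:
t(b, o) = -½ - o/2 (t(b, o) = -((3 - 2) + o)/2 = -(1 + o)/2 = -½ - o/2)
N(P) = 4*P² (N(P) = (2*P)*(2*P) = 4*P²)
(N(-1) - 28)*t(6, 3²) - 1*(-3204) = (4*(-1)² - 28)*(-½ - ½*3²) - 1*(-3204) = (4*1 - 28)*(-½ - ½*9) + 3204 = (4 - 28)*(-½ - 9/2) + 3204 = -24*(-5) + 3204 = 120 + 3204 = 3324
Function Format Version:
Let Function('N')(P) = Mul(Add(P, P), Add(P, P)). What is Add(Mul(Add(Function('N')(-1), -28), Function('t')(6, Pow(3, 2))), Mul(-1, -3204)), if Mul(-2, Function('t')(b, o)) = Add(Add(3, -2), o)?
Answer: 3324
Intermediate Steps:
Function('t')(b, o) = Add(Rational(-1, 2), Mul(Rational(-1, 2), o)) (Function('t')(b, o) = Mul(Rational(-1, 2), Add(Add(3, -2), o)) = Mul(Rational(-1, 2), Add(1, o)) = Add(Rational(-1, 2), Mul(Rational(-1, 2), o)))
Function('N')(P) = Mul(4, Pow(P, 2)) (Function('N')(P) = Mul(Mul(2, P), Mul(2, P)) = Mul(4, Pow(P, 2)))
Add(Mul(Add(Function('N')(-1), -28), Function('t')(6, Pow(3, 2))), Mul(-1, -3204)) = Add(Mul(Add(Mul(4, Pow(-1, 2)), -28), Add(Rational(-1, 2), Mul(Rational(-1, 2), Pow(3, 2)))), Mul(-1, -3204)) = Add(Mul(Add(Mul(4, 1), -28), Add(Rational(-1, 2), Mul(Rational(-1, 2), 9))), 3204) = Add(Mul(Add(4, -28), Add(Rational(-1, 2), Rational(-9, 2))), 3204) = Add(Mul(-24, -5), 3204) = Add(120, 3204) = 3324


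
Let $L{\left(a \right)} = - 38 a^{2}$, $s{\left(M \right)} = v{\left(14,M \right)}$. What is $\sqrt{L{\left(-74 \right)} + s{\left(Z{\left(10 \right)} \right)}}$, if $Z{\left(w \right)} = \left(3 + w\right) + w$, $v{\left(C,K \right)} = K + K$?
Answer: $i \sqrt{208042} \approx 456.12 i$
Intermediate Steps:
$v{\left(C,K \right)} = 2 K$
$Z{\left(w \right)} = 3 + 2 w$
$s{\left(M \right)} = 2 M$
$\sqrt{L{\left(-74 \right)} + s{\left(Z{\left(10 \right)} \right)}} = \sqrt{- 38 \left(-74\right)^{2} + 2 \left(3 + 2 \cdot 10\right)} = \sqrt{\left(-38\right) 5476 + 2 \left(3 + 20\right)} = \sqrt{-208088 + 2 \cdot 23} = \sqrt{-208088 + 46} = \sqrt{-208042} = i \sqrt{208042}$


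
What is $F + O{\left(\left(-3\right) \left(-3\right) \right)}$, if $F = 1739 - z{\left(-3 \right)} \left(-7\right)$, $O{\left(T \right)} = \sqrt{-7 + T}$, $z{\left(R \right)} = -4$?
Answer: $1711 + \sqrt{2} \approx 1712.4$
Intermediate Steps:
$F = 1711$ ($F = 1739 - \left(-4\right) \left(-7\right) = 1739 - 28 = 1711$)
$F + O{\left(\left(-3\right) \left(-3\right) \right)} = 1711 + \sqrt{-7 - -9} = 1711 + \sqrt{-7 + 9} = 1711 + \sqrt{2}$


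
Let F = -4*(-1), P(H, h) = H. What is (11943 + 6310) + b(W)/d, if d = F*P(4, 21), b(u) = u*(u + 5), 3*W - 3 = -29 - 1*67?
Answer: 146427/8 ≈ 18303.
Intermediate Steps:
F = 4
W = -31 (W = 1 + (-29 - 1*67)/3 = 1 + (-29 - 67)/3 = 1 + (⅓)*(-96) = 1 - 32 = -31)
b(u) = u*(5 + u)
d = 16 (d = 4*4 = 16)
(11943 + 6310) + b(W)/d = (11943 + 6310) - 31*(5 - 31)/16 = 18253 - 31*(-26)*(1/16) = 18253 + 806*(1/16) = 18253 + 403/8 = 146427/8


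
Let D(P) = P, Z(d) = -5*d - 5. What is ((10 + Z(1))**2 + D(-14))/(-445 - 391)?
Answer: 7/418 ≈ 0.016746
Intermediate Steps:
Z(d) = -5 - 5*d
((10 + Z(1))**2 + D(-14))/(-445 - 391) = ((10 + (-5 - 5*1))**2 - 14)/(-445 - 391) = ((10 + (-5 - 5))**2 - 14)/(-836) = ((10 - 10)**2 - 14)*(-1/836) = (0**2 - 14)*(-1/836) = (0 - 14)*(-1/836) = -14*(-1/836) = 7/418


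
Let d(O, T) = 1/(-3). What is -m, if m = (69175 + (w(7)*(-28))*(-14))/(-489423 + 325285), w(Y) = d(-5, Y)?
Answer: 207133/492414 ≈ 0.42065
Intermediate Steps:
d(O, T) = -⅓
w(Y) = -⅓
m = -207133/492414 (m = (69175 - ⅓*(-28)*(-14))/(-489423 + 325285) = (69175 + (28/3)*(-14))/(-164138) = (69175 - 392/3)*(-1/164138) = (207133/3)*(-1/164138) = -207133/492414 ≈ -0.42065)
-m = -1*(-207133/492414) = 207133/492414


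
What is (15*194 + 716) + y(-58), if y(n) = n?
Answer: 3568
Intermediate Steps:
(15*194 + 716) + y(-58) = (15*194 + 716) - 58 = (2910 + 716) - 58 = 3626 - 58 = 3568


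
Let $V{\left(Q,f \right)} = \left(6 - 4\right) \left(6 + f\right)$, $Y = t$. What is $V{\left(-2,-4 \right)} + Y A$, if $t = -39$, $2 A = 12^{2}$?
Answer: $-2804$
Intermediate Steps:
$A = 72$ ($A = \frac{12^{2}}{2} = \frac{1}{2} \cdot 144 = 72$)
$Y = -39$
$V{\left(Q,f \right)} = 12 + 2 f$ ($V{\left(Q,f \right)} = 2 \left(6 + f\right) = 12 + 2 f$)
$V{\left(-2,-4 \right)} + Y A = \left(12 + 2 \left(-4\right)\right) - 2808 = \left(12 - 8\right) - 2808 = 4 - 2808 = -2804$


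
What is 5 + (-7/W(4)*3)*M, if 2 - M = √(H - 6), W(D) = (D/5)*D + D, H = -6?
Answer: -⅚ + 35*I*√3/6 ≈ -0.83333 + 10.104*I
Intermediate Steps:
W(D) = D + D²/5 (W(D) = (D*(⅕))*D + D = (D/5)*D + D = D²/5 + D = D + D²/5)
M = 2 - 2*I*√3 (M = 2 - √(-6 - 6) = 2 - √(-12) = 2 - 2*I*√3 ≈ 2.0 - 3.4641*I)
5 + (-7/W(4)*3)*M = 5 + (-7*5/(4*(5 + 4))*3)*(2 - 2*I*√3) = 5 + (-7/((⅕)*4*9)*3)*(2 - 2*I*√3) = 5 + (-7/36/5*3)*(2 - 2*I*√3) = 5 + (-7*5/36*3)*(2 - 2*I*√3) = 5 + (-35/36*3)*(2 - 2*I*√3) = 5 - 35*(2 - 2*I*√3)/12 = 5 + (-35/6 + 35*I*√3/6) = -⅚ + 35*I*√3/6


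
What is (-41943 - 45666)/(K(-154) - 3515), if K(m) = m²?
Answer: -87609/20201 ≈ -4.3369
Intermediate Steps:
(-41943 - 45666)/(K(-154) - 3515) = (-41943 - 45666)/((-154)² - 3515) = -87609/(23716 - 3515) = -87609/20201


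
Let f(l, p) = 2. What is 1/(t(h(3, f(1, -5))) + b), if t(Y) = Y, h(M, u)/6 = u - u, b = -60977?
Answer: -1/60977 ≈ -1.6400e-5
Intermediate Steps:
h(M, u) = 0 (h(M, u) = 6*(u - u) = 6*0 = 0)
1/(t(h(3, f(1, -5))) + b) = 1/(0 - 60977) = 1/(-60977) = -1/60977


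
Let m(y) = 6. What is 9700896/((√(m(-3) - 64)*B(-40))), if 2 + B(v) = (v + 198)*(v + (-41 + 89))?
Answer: -2425224*I*√58/18299 ≈ -1009.3*I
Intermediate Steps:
B(v) = -2 + (48 + v)*(198 + v) (B(v) = -2 + (v + 198)*(v + (-41 + 89)) = -2 + (198 + v)*(v + 48) = -2 + (198 + v)*(48 + v) = -2 + (48 + v)*(198 + v))
9700896/((√(m(-3) - 64)*B(-40))) = 9700896/((√(6 - 64)*(9502 + (-40)² + 246*(-40)))) = 9700896/((√(-58)*(9502 + 1600 - 9840))) = 9700896/(((I*√58)*1262)) = 9700896/((1262*I*√58)) = 9700896*(-I*√58/73196) = -2425224*I*√58/18299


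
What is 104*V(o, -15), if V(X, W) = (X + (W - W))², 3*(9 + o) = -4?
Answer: 99944/9 ≈ 11105.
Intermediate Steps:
o = -31/3 (o = -9 + (⅓)*(-4) = -9 - 4/3 = -31/3 ≈ -10.333)
V(X, W) = X² (V(X, W) = (X + 0)² = X²)
104*V(o, -15) = 104*(-31/3)² = 104*(961/9) = 99944/9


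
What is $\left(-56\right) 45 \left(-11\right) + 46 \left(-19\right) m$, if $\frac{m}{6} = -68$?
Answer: $384312$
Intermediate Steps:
$m = -408$ ($m = 6 \left(-68\right) = -408$)
$\left(-56\right) 45 \left(-11\right) + 46 \left(-19\right) m = \left(-56\right) 45 \left(-11\right) + 46 \left(-19\right) \left(-408\right) = \left(-2520\right) \left(-11\right) - -356592 = 27720 + 356592 = 384312$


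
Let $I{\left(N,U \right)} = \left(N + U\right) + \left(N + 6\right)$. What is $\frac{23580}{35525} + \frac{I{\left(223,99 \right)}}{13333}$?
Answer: $\frac{66793283}{94730965} \approx 0.70508$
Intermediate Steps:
$I{\left(N,U \right)} = 6 + U + 2 N$ ($I{\left(N,U \right)} = \left(N + U\right) + \left(6 + N\right) = 6 + U + 2 N$)
$\frac{23580}{35525} + \frac{I{\left(223,99 \right)}}{13333} = \frac{23580}{35525} + \frac{6 + 99 + 2 \cdot 223}{13333} = 23580 \cdot \frac{1}{35525} + \left(6 + 99 + 446\right) \frac{1}{13333} = \frac{4716}{7105} + 551 \cdot \frac{1}{13333} = \frac{4716}{7105} + \frac{551}{13333} = \frac{66793283}{94730965}$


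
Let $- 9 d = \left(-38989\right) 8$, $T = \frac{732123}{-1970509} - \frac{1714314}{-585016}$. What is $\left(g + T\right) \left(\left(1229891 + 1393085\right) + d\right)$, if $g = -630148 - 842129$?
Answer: $- \frac{563819305455240423128790}{144097411643} \approx -3.9128 \cdot 10^{12}$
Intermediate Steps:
$g = -1472277$ ($g = -630148 - 842129 = -1472277$)
$T = \frac{1474883748429}{576389646572}$ ($T = 732123 \left(- \frac{1}{1970509}\right) - - \frac{857157}{292508} = - \frac{732123}{1970509} + \frac{857157}{292508} = \frac{1474883748429}{576389646572} \approx 2.5588$)
$d = \frac{311912}{9}$ ($d = - \frac{\left(-38989\right) 8}{9} = \left(- \frac{1}{9}\right) \left(-311912\right) = \frac{311912}{9} \approx 34657.0$)
$\left(g + T\right) \left(\left(1229891 + 1393085\right) + d\right) = \left(-1472277 + \frac{1474883748429}{576389646572}\right) \left(\left(1229891 + 1393085\right) + \frac{311912}{9}\right) = - \frac{848603744802336015 \left(2622976 + \frac{311912}{9}\right)}{576389646572} = \left(- \frac{848603744802336015}{576389646572}\right) \frac{23918696}{9} = - \frac{563819305455240423128790}{144097411643}$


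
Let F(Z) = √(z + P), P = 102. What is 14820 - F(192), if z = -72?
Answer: 14820 - √30 ≈ 14815.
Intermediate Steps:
F(Z) = √30 (F(Z) = √(-72 + 102) = √30)
14820 - F(192) = 14820 - √30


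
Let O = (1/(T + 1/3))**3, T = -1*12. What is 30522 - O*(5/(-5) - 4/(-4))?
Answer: 30522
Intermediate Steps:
T = -12
O = -27/42875 (O = (1/(-12 + 1/3))**3 = (1/(-35/3))**3 = (-3/35)**3 = -27/42875 ≈ -0.00062974)
30522 - O*(5/(-5) - 4/(-4)) = 30522 - (-27)*(5/(-5) - 4/(-4))/42875 = 30522 - (-27)*(5*(-1/5) - 4*(-1/4))/42875 = 30522 - (-27)*(-1 + 1)/42875 = 30522 - (-27)*0/42875 = 30522 - 1*0 = 30522 + 0 = 30522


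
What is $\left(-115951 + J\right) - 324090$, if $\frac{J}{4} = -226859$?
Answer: $-1347477$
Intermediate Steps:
$J = -907436$ ($J = 4 \left(-226859\right) = -907436$)
$\left(-115951 + J\right) - 324090 = \left(-115951 - 907436\right) - 324090 = -1023387 - 324090 = -1347477$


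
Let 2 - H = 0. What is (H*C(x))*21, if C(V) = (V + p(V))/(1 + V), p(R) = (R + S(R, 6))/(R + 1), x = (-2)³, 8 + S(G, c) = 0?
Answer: 240/7 ≈ 34.286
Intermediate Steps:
S(G, c) = -8 (S(G, c) = -8 + 0 = -8)
x = -8
p(R) = (-8 + R)/(1 + R) (p(R) = (R - 8)/(R + 1) = (-8 + R)/(1 + R))
H = 2 (H = 2 - 1*0 = 2 + 0 = 2)
C(V) = (V + (-8 + V)/(1 + V))/(1 + V)
(H*C(x))*21 = (2*((-8 - 8 - 8*(1 - 8))/(1 - 8)²))*21 = (2*((-8 - 8 - 8*(-7))/(-7)²))*21 = (2*((-8 - 8 + 56)/49))*21 = (2*((1/49)*40))*21 = (2*(40/49))*21 = (80/49)*21 = 240/7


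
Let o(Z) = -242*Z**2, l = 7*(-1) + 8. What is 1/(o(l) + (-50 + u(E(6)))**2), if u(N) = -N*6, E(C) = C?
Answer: 1/7154 ≈ 0.00013978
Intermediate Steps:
l = 1 (l = -7 + 8 = 1)
u(N) = -6*N
1/(o(l) + (-50 + u(E(6)))**2) = 1/(-242*1**2 + (-50 - 6*6)**2) = 1/(-242*1 + (-50 - 36)**2) = 1/(-242 + (-86)**2) = 1/(-242 + 7396) = 1/7154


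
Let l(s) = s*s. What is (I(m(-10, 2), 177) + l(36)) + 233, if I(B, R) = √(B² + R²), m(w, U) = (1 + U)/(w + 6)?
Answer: 1529 + 3*√55697/4 ≈ 1706.0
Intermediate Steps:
l(s) = s²
m(w, U) = (1 + U)/(6 + w)
(I(m(-10, 2), 177) + l(36)) + 233 = (√(((1 + 2)/(6 - 10))² + 177²) + 36²) + 233 = (√((3/(-4))² + 31329) + 1296) + 233 = (√((-¼*3)² + 31329) + 1296) + 233 = (√((-¾)² + 31329) + 1296) + 233 = (√(9/16 + 31329) + 1296) + 233 = (√(501273/16) + 1296) + 233 = (3*√55697/4 + 1296) + 233 = (1296 + 3*√55697/4) + 233 = 1529 + 3*√55697/4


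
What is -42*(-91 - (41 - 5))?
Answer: 5334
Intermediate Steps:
-42*(-91 - (41 - 5)) = -42*(-91 - 1*36) = -42*(-91 - 36) = -42*(-127) = 5334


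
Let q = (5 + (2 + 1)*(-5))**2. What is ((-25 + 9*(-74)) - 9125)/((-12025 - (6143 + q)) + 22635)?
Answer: -9816/4367 ≈ -2.2478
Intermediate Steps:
q = 100 (q = (5 + 3*(-5))**2 = (5 - 15)**2 = (-10)**2 = 100)
((-25 + 9*(-74)) - 9125)/((-12025 - (6143 + q)) + 22635) = ((-25 + 9*(-74)) - 9125)/((-12025 - (6143 + 100)) + 22635) = ((-25 - 666) - 9125)/((-12025 - 1*6243) + 22635) = (-691 - 9125)/((-12025 - 6243) + 22635) = -9816/(-18268 + 22635) = -9816/4367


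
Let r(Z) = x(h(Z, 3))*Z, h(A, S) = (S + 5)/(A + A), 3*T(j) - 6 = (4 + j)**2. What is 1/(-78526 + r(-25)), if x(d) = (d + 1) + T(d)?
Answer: -25/1967997 ≈ -1.2703e-5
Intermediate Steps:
T(j) = 2 + (4 + j)**2/3
h(A, S) = (5 + S)/(2*A) (h(A, S) = (5 + S)/((2*A)) = (5 + S)*(1/(2*A)) = (5 + S)/(2*A))
x(d) = 3 + d + (4 + d)**2/3 (x(d) = (d + 1) + (2 + (4 + d)**2/3) = (1 + d) + (2 + (4 + d)**2/3) = 3 + d + (4 + d)**2/3)
r(Z) = Z*(25/3 + 16/(3*Z**2) + 44/(3*Z)) (r(Z) = (25/3 + ((5 + 3)/(2*Z))**2/3 + 11*((5 + 3)/(2*Z))/3)*Z = (25/3 + ((1/2)*8/Z)**2/3 + 11*((1/2)*8/Z)/3)*Z = (25/3 + (4/Z)**2/3 + 11*(4/Z)/3)*Z = (25/3 + (16/Z**2)/3 + 44/(3*Z))*Z = (25/3 + 16/(3*Z**2) + 44/(3*Z))*Z = Z*(25/3 + 16/(3*Z**2) + 44/(3*Z)))
1/(-78526 + r(-25)) = 1/(-78526 + (1/3)*(16 + 25*(-25)**2 + 44*(-25))/(-25)) = 1/(-78526 + (1/3)*(-1/25)*(16 + 25*625 - 1100)) = 1/(-78526 + (1/3)*(-1/25)*(16 + 15625 - 1100)) = 1/(-78526 + (1/3)*(-1/25)*14541) = 1/(-78526 - 4847/25) = 1/(-1967997/25) = -25/1967997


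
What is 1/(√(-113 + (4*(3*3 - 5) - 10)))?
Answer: -I*√107/107 ≈ -0.096674*I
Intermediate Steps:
1/(√(-113 + (4*(3*3 - 5) - 10))) = 1/(√(-113 + (4*(9 - 5) - 10))) = 1/(√(-113 + (4*4 - 10))) = 1/(√(-113 + (16 - 10))) = 1/(√(-113 + 6)) = 1/(√(-107)) = 1/(I*√107) = -I*√107/107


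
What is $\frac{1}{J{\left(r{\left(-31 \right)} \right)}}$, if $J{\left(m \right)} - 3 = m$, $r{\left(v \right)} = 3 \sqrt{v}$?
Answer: $\frac{1}{96} - \frac{i \sqrt{31}}{96} \approx 0.010417 - 0.057998 i$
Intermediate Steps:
$J{\left(m \right)} = 3 + m$
$\frac{1}{J{\left(r{\left(-31 \right)} \right)}} = \frac{1}{3 + 3 \sqrt{-31}} = \frac{1}{3 + 3 i \sqrt{31}}$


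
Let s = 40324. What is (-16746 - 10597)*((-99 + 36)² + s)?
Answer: -1211103499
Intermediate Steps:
(-16746 - 10597)*((-99 + 36)² + s) = (-16746 - 10597)*((-99 + 36)² + 40324) = -27343*((-63)² + 40324) = -27343*(3969 + 40324) = -27343*44293 = -1211103499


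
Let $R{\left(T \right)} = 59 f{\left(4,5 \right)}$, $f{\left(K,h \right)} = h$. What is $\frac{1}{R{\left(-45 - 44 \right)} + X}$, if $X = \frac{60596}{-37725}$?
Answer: $\frac{37725}{11068279} \approx 0.0034084$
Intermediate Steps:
$X = - \frac{60596}{37725}$ ($X = 60596 \left(- \frac{1}{37725}\right) = - \frac{60596}{37725} \approx -1.6063$)
$R{\left(T \right)} = 295$ ($R{\left(T \right)} = 59 \cdot 5 = 295$)
$\frac{1}{R{\left(-45 - 44 \right)} + X} = \frac{1}{295 - \frac{60596}{37725}} = \frac{1}{\frac{11068279}{37725}} = \frac{37725}{11068279}$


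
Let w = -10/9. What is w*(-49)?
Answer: 490/9 ≈ 54.444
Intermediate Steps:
w = -10/9 (w = -10*⅑ = -10/9 ≈ -1.1111)
w*(-49) = -10/9*(-49) = 490/9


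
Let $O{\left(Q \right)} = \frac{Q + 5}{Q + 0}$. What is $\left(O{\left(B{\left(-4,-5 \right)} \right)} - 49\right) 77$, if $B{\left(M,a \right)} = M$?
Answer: $- \frac{15169}{4} \approx -3792.3$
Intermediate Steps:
$O{\left(Q \right)} = \frac{5 + Q}{Q}$
$\left(O{\left(B{\left(-4,-5 \right)} \right)} - 49\right) 77 = \left(\frac{5 - 4}{-4} - 49\right) 77 = \left(\left(- \frac{1}{4}\right) 1 - 49\right) 77 = \left(- \frac{1}{4} - 49\right) 77 = \left(- \frac{197}{4}\right) 77 = - \frac{15169}{4}$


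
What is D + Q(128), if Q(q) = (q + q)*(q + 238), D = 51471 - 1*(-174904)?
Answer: 320071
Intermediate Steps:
D = 226375 (D = 51471 + 174904 = 226375)
Q(q) = 2*q*(238 + q) (Q(q) = (2*q)*(238 + q) = 2*q*(238 + q))
D + Q(128) = 226375 + 2*128*(238 + 128) = 226375 + 2*128*366 = 226375 + 93696 = 320071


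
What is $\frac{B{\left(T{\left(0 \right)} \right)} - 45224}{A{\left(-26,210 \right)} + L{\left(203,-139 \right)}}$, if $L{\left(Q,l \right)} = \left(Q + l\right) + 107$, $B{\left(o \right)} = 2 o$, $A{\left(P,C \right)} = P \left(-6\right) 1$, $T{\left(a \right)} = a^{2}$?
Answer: $- \frac{45224}{327} \approx -138.3$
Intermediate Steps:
$A{\left(P,C \right)} = - 6 P$ ($A{\left(P,C \right)} = - 6 P 1 = - 6 P$)
$L{\left(Q,l \right)} = 107 + Q + l$
$\frac{B{\left(T{\left(0 \right)} \right)} - 45224}{A{\left(-26,210 \right)} + L{\left(203,-139 \right)}} = \frac{2 \cdot 0^{2} - 45224}{\left(-6\right) \left(-26\right) + \left(107 + 203 - 139\right)} = \frac{2 \cdot 0 - 45224}{156 + 171} = \frac{0 - 45224}{327} = \left(-45224\right) \frac{1}{327} = - \frac{45224}{327}$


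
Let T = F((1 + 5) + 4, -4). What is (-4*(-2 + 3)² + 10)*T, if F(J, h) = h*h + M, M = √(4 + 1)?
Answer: 96 + 6*√5 ≈ 109.42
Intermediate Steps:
M = √5 ≈ 2.2361
F(J, h) = √5 + h² (F(J, h) = h*h + √5 = h² + √5 = √5 + h²)
T = 16 + √5 (T = √5 + (-4)² = √5 + 16 = 16 + √5 ≈ 18.236)
(-4*(-2 + 3)² + 10)*T = (-4*(-2 + 3)² + 10)*(16 + √5) = (-4*1² + 10)*(16 + √5) = (-4*1 + 10)*(16 + √5) = (-4 + 10)*(16 + √5) = 6*(16 + √5) = 96 + 6*√5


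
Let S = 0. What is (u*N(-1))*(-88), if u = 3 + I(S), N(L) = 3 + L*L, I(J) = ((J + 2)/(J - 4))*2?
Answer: -704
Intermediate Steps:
I(J) = 2*(2 + J)/(-4 + J) (I(J) = ((2 + J)/(-4 + J))*2 = 2*(2 + J)/(-4 + J))
N(L) = 3 + L²
u = 2 (u = 3 + 2*(2 + 0)/(-4 + 0) = 3 + 2*2/(-4) = 3 + 2*(-¼)*2 = 3 - 1 = 2)
(u*N(-1))*(-88) = (2*(3 + (-1)²))*(-88) = (2*(3 + 1))*(-88) = (2*4)*(-88) = 8*(-88) = -704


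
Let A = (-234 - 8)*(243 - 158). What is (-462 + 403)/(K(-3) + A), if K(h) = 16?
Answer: 59/20554 ≈ 0.0028705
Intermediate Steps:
A = -20570 (A = -242*85 = -20570)
(-462 + 403)/(K(-3) + A) = (-462 + 403)/(16 - 20570) = -59/(-20554) = -59*(-1/20554) = 59/20554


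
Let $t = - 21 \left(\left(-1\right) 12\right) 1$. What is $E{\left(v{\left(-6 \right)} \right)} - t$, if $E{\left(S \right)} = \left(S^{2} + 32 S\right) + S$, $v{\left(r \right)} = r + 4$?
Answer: $-314$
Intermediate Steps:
$v{\left(r \right)} = 4 + r$
$E{\left(S \right)} = S^{2} + 33 S$
$t = 252$ ($t = \left(-21\right) \left(-12\right) 1 = 252 \cdot 1 = 252$)
$E{\left(v{\left(-6 \right)} \right)} - t = \left(4 - 6\right) \left(33 + \left(4 - 6\right)\right) - 252 = - 2 \left(33 - 2\right) - 252 = \left(-2\right) 31 - 252 = -62 - 252 = -314$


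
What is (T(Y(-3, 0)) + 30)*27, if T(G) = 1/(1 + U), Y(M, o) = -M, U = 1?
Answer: 1647/2 ≈ 823.50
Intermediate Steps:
T(G) = ½ (T(G) = 1/(1 + 1) = 1/2 = ½)
(T(Y(-3, 0)) + 30)*27 = (½ + 30)*27 = (61/2)*27 = 1647/2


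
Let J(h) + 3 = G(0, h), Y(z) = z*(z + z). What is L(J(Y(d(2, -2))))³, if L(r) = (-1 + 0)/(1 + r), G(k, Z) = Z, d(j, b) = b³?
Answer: -1/2000376 ≈ -4.9991e-7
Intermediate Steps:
Y(z) = 2*z² (Y(z) = z*(2*z) = 2*z²)
J(h) = -3 + h
L(r) = -1/(1 + r)
L(J(Y(d(2, -2))))³ = (-1/(1 + (-3 + 2*((-2)³)²)))³ = (-1/(1 + (-3 + 2*(-8)²)))³ = (-1/(1 + (-3 + 2*64)))³ = (-1/(1 + (-3 + 128)))³ = (-1/(1 + 125))³ = (-1/126)³ = -1/2000376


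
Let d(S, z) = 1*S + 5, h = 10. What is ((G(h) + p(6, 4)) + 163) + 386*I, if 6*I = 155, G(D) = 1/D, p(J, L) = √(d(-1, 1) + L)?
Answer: 304043/30 + 2*√2 ≈ 10138.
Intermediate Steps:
d(S, z) = 5 + S (d(S, z) = S + 5 = 5 + S)
p(J, L) = √(4 + L) (p(J, L) = √((5 - 1) + L) = √(4 + L))
I = 155/6 (I = (⅙)*155 = 155/6 ≈ 25.833)
((G(h) + p(6, 4)) + 163) + 386*I = ((1/10 + √(4 + 4)) + 163) + 386*(155/6) = ((⅒ + √8) + 163) + 29915/3 = ((⅒ + 2*√2) + 163) + 29915/3 = (1631/10 + 2*√2) + 29915/3 = 304043/30 + 2*√2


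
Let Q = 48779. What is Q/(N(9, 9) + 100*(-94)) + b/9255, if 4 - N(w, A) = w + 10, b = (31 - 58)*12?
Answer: -30300007/5809055 ≈ -5.2160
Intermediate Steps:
b = -324 (b = -27*12 = -324)
N(w, A) = -6 - w (N(w, A) = 4 - (w + 10) = 4 - (10 + w) = 4 + (-10 - w) = -6 - w)
Q/(N(9, 9) + 100*(-94)) + b/9255 = 48779/((-6 - 1*9) + 100*(-94)) - 324/9255 = 48779/((-6 - 9) - 9400) - 324*1/9255 = 48779/(-15 - 9400) - 108/3085 = 48779/(-9415) - 108/3085 = 48779*(-1/9415) - 108/3085 = -48779/9415 - 108/3085 = -30300007/5809055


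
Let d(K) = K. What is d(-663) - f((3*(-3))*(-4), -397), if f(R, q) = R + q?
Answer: -302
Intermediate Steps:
d(-663) - f((3*(-3))*(-4), -397) = -663 - ((3*(-3))*(-4) - 397) = -663 - (-9*(-4) - 397) = -663 - (36 - 397) = -663 - 1*(-361) = -663 + 361 = -302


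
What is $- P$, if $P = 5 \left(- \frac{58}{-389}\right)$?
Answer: $- \frac{290}{389} \approx -0.7455$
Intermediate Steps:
$P = \frac{290}{389}$ ($P = 5 \left(\left(-58\right) \left(- \frac{1}{389}\right)\right) = 5 \cdot \frac{58}{389} = \frac{290}{389} \approx 0.7455$)
$- P = \left(-1\right) \frac{290}{389} = - \frac{290}{389}$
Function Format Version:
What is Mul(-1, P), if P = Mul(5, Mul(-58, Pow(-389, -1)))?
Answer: Rational(-290, 389) ≈ -0.74550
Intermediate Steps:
P = Rational(290, 389) (P = Mul(5, Mul(-58, Rational(-1, 389))) = Mul(5, Rational(58, 389)) = Rational(290, 389) ≈ 0.74550)
Mul(-1, P) = Mul(-1, Rational(290, 389)) = Rational(-290, 389)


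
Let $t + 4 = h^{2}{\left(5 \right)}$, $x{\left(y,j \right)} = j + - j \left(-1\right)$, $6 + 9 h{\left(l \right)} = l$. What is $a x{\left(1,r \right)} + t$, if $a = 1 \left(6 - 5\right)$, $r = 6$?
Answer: $\frac{649}{81} \approx 8.0123$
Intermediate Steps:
$h{\left(l \right)} = - \frac{2}{3} + \frac{l}{9}$
$a = 1$ ($a = 1 \cdot 1 = 1$)
$x{\left(y,j \right)} = 2 j$ ($x{\left(y,j \right)} = j + j = 2 j$)
$t = - \frac{323}{81}$ ($t = -4 + \left(- \frac{2}{3} + \frac{1}{9} \cdot 5\right)^{2} = -4 + \left(- \frac{2}{3} + \frac{5}{9}\right)^{2} = -4 + \left(- \frac{1}{9}\right)^{2} = -4 + \frac{1}{81} = - \frac{323}{81} \approx -3.9877$)
$a x{\left(1,r \right)} + t = 1 \cdot 2 \cdot 6 - \frac{323}{81} = 1 \cdot 12 - \frac{323}{81} = 12 - \frac{323}{81} = \frac{649}{81}$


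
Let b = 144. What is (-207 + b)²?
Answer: 3969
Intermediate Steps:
(-207 + b)² = (-207 + 144)² = (-63)² = 3969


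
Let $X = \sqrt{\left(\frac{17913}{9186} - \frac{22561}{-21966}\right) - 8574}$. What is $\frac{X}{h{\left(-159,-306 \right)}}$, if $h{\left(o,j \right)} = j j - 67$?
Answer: $\frac{i \sqrt{49457131410237870}}{224765744091} \approx 0.00098943 i$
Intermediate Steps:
$h{\left(o,j \right)} = -67 + j^{2}$ ($h{\left(o,j \right)} = j^{2} - 67 = -67 + j^{2}$)
$X = \frac{i \sqrt{49457131410237870}}{2402139}$ ($X = \sqrt{\left(17913 \cdot \frac{1}{9186} - - \frac{3223}{3138}\right) - 8574} = \sqrt{\left(\frac{5971}{3062} + \frac{3223}{3138}\right) - 8574} = \sqrt{\frac{7151456}{2402139} - 8574} = \sqrt{- \frac{20588788330}{2402139}} = \frac{i \sqrt{49457131410237870}}{2402139} \approx 92.58 i$)
$\frac{X}{h{\left(-159,-306 \right)}} = \frac{\frac{1}{2402139} i \sqrt{49457131410237870}}{-67 + \left(-306\right)^{2}} = \frac{\frac{1}{2402139} i \sqrt{49457131410237870}}{-67 + 93636} = \frac{\frac{1}{2402139} i \sqrt{49457131410237870}}{93569} = \frac{i \sqrt{49457131410237870}}{2402139} \cdot \frac{1}{93569} = \frac{i \sqrt{49457131410237870}}{224765744091}$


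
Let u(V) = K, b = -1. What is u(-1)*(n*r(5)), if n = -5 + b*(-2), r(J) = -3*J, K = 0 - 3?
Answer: -135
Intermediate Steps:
K = -3
u(V) = -3
n = -3 (n = -5 - 1*(-2) = -5 + 2 = -3)
u(-1)*(n*r(5)) = -(-9)*(-3*5) = -(-9)*(-15) = -3*45 = -135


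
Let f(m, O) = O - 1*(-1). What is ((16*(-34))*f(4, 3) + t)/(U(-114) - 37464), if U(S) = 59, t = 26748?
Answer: -24572/37405 ≈ -0.65692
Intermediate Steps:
f(m, O) = 1 + O (f(m, O) = O + 1 = 1 + O)
((16*(-34))*f(4, 3) + t)/(U(-114) - 37464) = ((16*(-34))*(1 + 3) + 26748)/(59 - 37464) = (-544*4 + 26748)/(-37405) = (-2176 + 26748)*(-1/37405) = 24572*(-1/37405) = -24572/37405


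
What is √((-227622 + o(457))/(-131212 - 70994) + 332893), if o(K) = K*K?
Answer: √13611088581692586/202206 ≈ 576.97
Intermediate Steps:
o(K) = K²
√((-227622 + o(457))/(-131212 - 70994) + 332893) = √((-227622 + 457²)/(-131212 - 70994) + 332893) = √((-227622 + 208849)/(-202206) + 332893) = √(-18773*(-1/202206) + 332893) = √(18773/202206 + 332893) = √(67312980731/202206) = √13611088581692586/202206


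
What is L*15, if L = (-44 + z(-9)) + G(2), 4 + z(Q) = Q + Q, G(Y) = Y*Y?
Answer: -930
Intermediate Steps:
G(Y) = Y²
z(Q) = -4 + 2*Q (z(Q) = -4 + (Q + Q) = -4 + 2*Q)
L = -62 (L = (-44 + (-4 + 2*(-9))) + 2² = (-44 + (-4 - 18)) + 4 = (-44 - 22) + 4 = -66 + 4 = -62)
L*15 = -62*15 = -930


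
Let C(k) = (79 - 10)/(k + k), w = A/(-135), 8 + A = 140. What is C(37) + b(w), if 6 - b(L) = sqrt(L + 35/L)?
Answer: 513/74 - I*sqrt(4004605)/330 ≈ 6.9324 - 6.0641*I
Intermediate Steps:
A = 132 (A = -8 + 140 = 132)
w = -44/45 (w = 132/(-135) = 132*(-1/135) = -44/45 ≈ -0.97778)
b(L) = 6 - sqrt(L + 35/L)
C(k) = 69/(2*k) (C(k) = 69/((2*k)) = 69*(1/(2*k)) = 69/(2*k))
C(37) + b(w) = (69/2)/37 + (6 - sqrt(-44/45 + 35/(-44/45))) = (69/2)*(1/37) + (6 - sqrt(-44/45 + 35*(-45/44))) = 69/74 + (6 - sqrt(-44/45 - 1575/44)) = 69/74 + (6 - sqrt(-72811/1980)) = 69/74 + (6 - I*sqrt(4004605)/330) = 513/74 - I*sqrt(4004605)/330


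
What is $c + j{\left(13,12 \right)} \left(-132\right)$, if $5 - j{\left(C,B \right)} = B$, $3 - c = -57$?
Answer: $984$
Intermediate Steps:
$c = 60$ ($c = 3 - -57 = 3 + 57 = 60$)
$j{\left(C,B \right)} = 5 - B$
$c + j{\left(13,12 \right)} \left(-132\right) = 60 + \left(5 - 12\right) \left(-132\right) = 60 - -924 = 60 + 924 = 984$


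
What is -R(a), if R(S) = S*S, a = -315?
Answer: -99225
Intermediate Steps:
R(S) = S²
-R(a) = -1*(-315)² = -1*99225 = -99225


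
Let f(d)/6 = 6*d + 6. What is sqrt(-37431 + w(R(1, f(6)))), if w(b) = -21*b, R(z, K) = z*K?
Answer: 3*I*sqrt(4747) ≈ 206.7*I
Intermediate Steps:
f(d) = 36 + 36*d (f(d) = 6*(6*d + 6) = 6*(6 + 6*d) = 36 + 36*d)
R(z, K) = K*z
sqrt(-37431 + w(R(1, f(6)))) = sqrt(-37431 - 21*(36 + 36*6)) = sqrt(-37431 - 21*(36 + 216)) = sqrt(-37431 - 5292) = sqrt(-42723) = 3*I*sqrt(4747)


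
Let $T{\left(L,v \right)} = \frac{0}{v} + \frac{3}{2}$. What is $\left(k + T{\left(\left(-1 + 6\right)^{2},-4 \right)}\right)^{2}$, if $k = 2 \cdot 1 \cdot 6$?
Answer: $\frac{729}{4} \approx 182.25$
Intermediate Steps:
$k = 12$ ($k = 2 \cdot 6 = 12$)
$T{\left(L,v \right)} = \frac{3}{2}$ ($T{\left(L,v \right)} = 0 + 3 \cdot \frac{1}{2} = 0 + \frac{3}{2} = \frac{3}{2}$)
$\left(k + T{\left(\left(-1 + 6\right)^{2},-4 \right)}\right)^{2} = \left(12 + \frac{3}{2}\right)^{2} = \left(\frac{27}{2}\right)^{2} = \frac{729}{4}$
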